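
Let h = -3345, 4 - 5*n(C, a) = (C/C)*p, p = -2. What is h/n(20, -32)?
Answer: -5575/2 ≈ -2787.5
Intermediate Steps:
n(C, a) = 6/5 (n(C, a) = ⅘ - C/C*(-2)/5 = ⅘ - (-2)/5 = ⅘ - ⅕*(-2) = ⅘ + ⅖ = 6/5)
h/n(20, -32) = -3345/6/5 = -3345*⅚ = -5575/2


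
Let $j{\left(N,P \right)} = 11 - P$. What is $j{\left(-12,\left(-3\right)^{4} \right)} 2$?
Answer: $-140$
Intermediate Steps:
$j{\left(-12,\left(-3\right)^{4} \right)} 2 = \left(11 - \left(-3\right)^{4}\right) 2 = \left(11 - 81\right) 2 = \left(-70\right) 2 = -140$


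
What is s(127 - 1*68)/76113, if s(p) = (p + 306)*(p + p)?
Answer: 43070/76113 ≈ 0.56587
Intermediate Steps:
s(p) = 2*p*(306 + p) (s(p) = (306 + p)*(2*p) = 2*p*(306 + p))
s(127 - 1*68)/76113 = (2*(127 - 1*68)*(306 + (127 - 1*68)))/76113 = (2*(127 - 68)*(306 + (127 - 68)))*(1/76113) = (2*59*(306 + 59))*(1/76113) = (2*59*365)*(1/76113) = 43070*(1/76113) = 43070/76113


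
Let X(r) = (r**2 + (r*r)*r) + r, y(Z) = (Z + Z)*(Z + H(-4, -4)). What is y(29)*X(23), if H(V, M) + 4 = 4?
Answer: 21393358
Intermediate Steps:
H(V, M) = 0 (H(V, M) = -4 + 4 = 0)
y(Z) = 2*Z**2 (y(Z) = (Z + Z)*(Z + 0) = (2*Z)*Z = 2*Z**2)
X(r) = r + r**2 + r**3 (X(r) = (r**2 + r**2*r) + r = (r**2 + r**3) + r = r + r**2 + r**3)
y(29)*X(23) = (2*29**2)*(23*(1 + 23 + 23**2)) = (2*841)*(23*(1 + 23 + 529)) = 1682*(23*553) = 1682*12719 = 21393358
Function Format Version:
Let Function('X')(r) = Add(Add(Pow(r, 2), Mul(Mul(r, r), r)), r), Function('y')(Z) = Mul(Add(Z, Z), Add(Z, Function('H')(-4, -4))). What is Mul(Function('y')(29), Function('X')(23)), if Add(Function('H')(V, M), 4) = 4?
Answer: 21393358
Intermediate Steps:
Function('H')(V, M) = 0 (Function('H')(V, M) = Add(-4, 4) = 0)
Function('y')(Z) = Mul(2, Pow(Z, 2)) (Function('y')(Z) = Mul(Add(Z, Z), Add(Z, 0)) = Mul(Mul(2, Z), Z) = Mul(2, Pow(Z, 2)))
Function('X')(r) = Add(r, Pow(r, 2), Pow(r, 3)) (Function('X')(r) = Add(Add(Pow(r, 2), Mul(Pow(r, 2), r)), r) = Add(Add(Pow(r, 2), Pow(r, 3)), r) = Add(r, Pow(r, 2), Pow(r, 3)))
Mul(Function('y')(29), Function('X')(23)) = Mul(Mul(2, Pow(29, 2)), Mul(23, Add(1, 23, Pow(23, 2)))) = Mul(Mul(2, 841), Mul(23, Add(1, 23, 529))) = Mul(1682, Mul(23, 553)) = Mul(1682, 12719) = 21393358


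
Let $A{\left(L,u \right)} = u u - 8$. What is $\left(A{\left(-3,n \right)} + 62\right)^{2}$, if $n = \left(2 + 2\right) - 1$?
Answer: $3969$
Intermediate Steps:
$n = 3$ ($n = 4 - 1 = 3$)
$A{\left(L,u \right)} = -8 + u^{2}$ ($A{\left(L,u \right)} = u^{2} - 8 = -8 + u^{2}$)
$\left(A{\left(-3,n \right)} + 62\right)^{2} = \left(\left(-8 + 3^{2}\right) + 62\right)^{2} = \left(\left(-8 + 9\right) + 62\right)^{2} = \left(1 + 62\right)^{2} = 63^{2} = 3969$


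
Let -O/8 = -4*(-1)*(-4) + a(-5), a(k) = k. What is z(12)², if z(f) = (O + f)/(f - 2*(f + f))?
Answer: 25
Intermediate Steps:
O = 168 (O = -8*(-4*(-1)*(-4) - 5) = -8*(4*(-4) - 5) = -8*(-16 - 5) = -8*(-21) = 168)
z(f) = -(168 + f)/(3*f) (z(f) = (168 + f)/(f - 2*(f + f)) = (168 + f)/(f - 4*f) = (168 + f)/((-3*f)) = (168 + f)*(-1/(3*f)) = -(168 + f)/(3*f))
z(12)² = ((⅓)*(-168 - 1*12)/12)² = ((⅓)*(1/12)*(-168 - 12))² = ((⅓)*(1/12)*(-180))² = (-5)² = 25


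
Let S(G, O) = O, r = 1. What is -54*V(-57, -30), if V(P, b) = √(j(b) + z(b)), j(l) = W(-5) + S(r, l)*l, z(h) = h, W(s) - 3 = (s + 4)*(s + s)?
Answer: -54*√883 ≈ -1604.6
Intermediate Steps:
W(s) = 3 + 2*s*(4 + s) (W(s) = 3 + (s + 4)*(s + s) = 3 + (4 + s)*(2*s) = 3 + 2*s*(4 + s))
j(l) = 13 + l² (j(l) = (3 + 2*(-5)² + 8*(-5)) + l*l = (3 + 2*25 - 40) + l² = (3 + 50 - 40) + l² = 13 + l²)
V(P, b) = √(13 + b + b²) (V(P, b) = √((13 + b²) + b) = √(13 + b + b²))
-54*V(-57, -30) = -54*√(13 - 30 + (-30)²) = -54*√(13 - 30 + 900) = -54*√883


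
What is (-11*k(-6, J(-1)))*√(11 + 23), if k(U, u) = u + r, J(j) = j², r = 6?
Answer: -77*√34 ≈ -448.98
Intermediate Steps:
k(U, u) = 6 + u (k(U, u) = u + 6 = 6 + u)
(-11*k(-6, J(-1)))*√(11 + 23) = (-11*(6 + (-1)²))*√(11 + 23) = (-11*(6 + 1))*√34 = (-11*7)*√34 = -77*√34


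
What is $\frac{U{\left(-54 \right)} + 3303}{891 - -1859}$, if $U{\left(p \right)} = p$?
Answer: $\frac{3249}{2750} \approx 1.1815$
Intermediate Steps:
$\frac{U{\left(-54 \right)} + 3303}{891 - -1859} = \frac{-54 + 3303}{891 - -1859} = \frac{3249}{891 + \left(-496 + 2355\right)} = \frac{3249}{891 + 1859} = \frac{3249}{2750}$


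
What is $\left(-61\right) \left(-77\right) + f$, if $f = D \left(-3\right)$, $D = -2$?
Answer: $4703$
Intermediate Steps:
$f = 6$ ($f = \left(-2\right) \left(-3\right) = 6$)
$\left(-61\right) \left(-77\right) + f = \left(-61\right) \left(-77\right) + 6 = 4697 + 6 = 4703$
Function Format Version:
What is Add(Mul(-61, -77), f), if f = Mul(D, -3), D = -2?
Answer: 4703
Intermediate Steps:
f = 6 (f = Mul(-2, -3) = 6)
Add(Mul(-61, -77), f) = Add(Mul(-61, -77), 6) = Add(4697, 6) = 4703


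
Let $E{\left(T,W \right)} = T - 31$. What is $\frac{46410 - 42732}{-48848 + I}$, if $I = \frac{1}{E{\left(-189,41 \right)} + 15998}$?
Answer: $- \frac{58031484}{770723743} \approx -0.075295$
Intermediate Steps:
$E{\left(T,W \right)} = -31 + T$ ($E{\left(T,W \right)} = T - 31 = -31 + T$)
$I = \frac{1}{15778}$ ($I = \frac{1}{\left(-31 - 189\right) + 15998} = \frac{1}{-220 + 15998} = \frac{1}{15778} \approx 6.3379 \cdot 10^{-5}$)
$\frac{46410 - 42732}{-48848 + I} = \frac{46410 - 42732}{-48848 + \frac{1}{15778}} = \frac{3678}{- \frac{770723743}{15778}} = 3678 \left(- \frac{15778}{770723743}\right) = - \frac{58031484}{770723743}$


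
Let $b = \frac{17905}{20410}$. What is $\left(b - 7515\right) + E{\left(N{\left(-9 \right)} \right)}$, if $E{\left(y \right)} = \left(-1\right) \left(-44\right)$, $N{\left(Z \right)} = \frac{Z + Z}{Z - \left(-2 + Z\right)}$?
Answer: $- \frac{30493041}{4082} \approx -7470.1$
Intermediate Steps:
$N{\left(Z \right)} = Z$ ($N{\left(Z \right)} = \frac{2 Z}{2} = 2 Z \frac{1}{2} = Z$)
$E{\left(y \right)} = 44$
$b = \frac{3581}{4082}$ ($b = 17905 \cdot \frac{1}{20410} = \frac{3581}{4082} \approx 0.87727$)
$\left(b - 7515\right) + E{\left(N{\left(-9 \right)} \right)} = \left(\frac{3581}{4082} - 7515\right) + 44 = - \frac{30672649}{4082} + 44 = - \frac{30493041}{4082}$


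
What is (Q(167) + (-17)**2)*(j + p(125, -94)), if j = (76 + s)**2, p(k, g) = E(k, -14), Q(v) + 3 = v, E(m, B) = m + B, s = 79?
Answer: 10933608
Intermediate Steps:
E(m, B) = B + m
Q(v) = -3 + v
p(k, g) = -14 + k
j = 24025 (j = (76 + 79)**2 = 155**2 = 24025)
(Q(167) + (-17)**2)*(j + p(125, -94)) = ((-3 + 167) + (-17)**2)*(24025 + (-14 + 125)) = (164 + 289)*(24025 + 111) = 453*24136 = 10933608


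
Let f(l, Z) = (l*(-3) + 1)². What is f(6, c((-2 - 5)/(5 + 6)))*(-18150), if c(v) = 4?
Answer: -5245350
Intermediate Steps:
f(l, Z) = (1 - 3*l)² (f(l, Z) = (-3*l + 1)² = (1 - 3*l)²)
f(6, c((-2 - 5)/(5 + 6)))*(-18150) = (-1 + 3*6)²*(-18150) = (-1 + 18)²*(-18150) = 17²*(-18150) = 289*(-18150) = -5245350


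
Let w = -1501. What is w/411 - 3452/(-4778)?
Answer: -2876503/981879 ≈ -2.9296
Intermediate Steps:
w/411 - 3452/(-4778) = -1501/411 - 3452/(-4778) = -1501*1/411 - 3452*(-1/4778) = -1501/411 + 1726/2389 = -2876503/981879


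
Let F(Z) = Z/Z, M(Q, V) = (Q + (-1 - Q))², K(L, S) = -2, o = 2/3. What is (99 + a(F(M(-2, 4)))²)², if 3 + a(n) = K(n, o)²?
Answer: 10000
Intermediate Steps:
o = ⅔ (o = 2*(⅓) = ⅔ ≈ 0.66667)
M(Q, V) = 1 (M(Q, V) = (-1)² = 1)
F(Z) = 1
a(n) = 1 (a(n) = -3 + (-2)² = -3 + 4 = 1)
(99 + a(F(M(-2, 4)))²)² = (99 + 1²)² = (99 + 1)² = 100² = 10000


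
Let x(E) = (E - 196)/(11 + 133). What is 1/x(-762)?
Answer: -72/479 ≈ -0.15031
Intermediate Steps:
x(E) = -49/36 + E/144 (x(E) = (-196 + E)/144 = (-196 + E)*(1/144) = -49/36 + E/144)
1/x(-762) = 1/(-49/36 + (1/144)*(-762)) = 1/(-49/36 - 127/24) = 1/(-479/72) = -72/479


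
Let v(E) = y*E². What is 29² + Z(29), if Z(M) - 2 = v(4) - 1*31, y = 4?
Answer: 876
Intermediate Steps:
v(E) = 4*E²
Z(M) = 35 (Z(M) = 2 + (4*4² - 1*31) = 2 + (4*16 - 31) = 2 + (64 - 31) = 2 + 33 = 35)
29² + Z(29) = 29² + 35 = 841 + 35 = 876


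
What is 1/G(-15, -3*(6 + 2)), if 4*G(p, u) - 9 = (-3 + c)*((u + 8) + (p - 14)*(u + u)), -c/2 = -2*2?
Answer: 4/6889 ≈ 0.00058064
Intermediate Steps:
c = 8 (c = -(-4)*2 = -2*(-4) = 8)
G(p, u) = 49/4 + 5*u/4 + 5*u*(-14 + p)/2 (G(p, u) = 9/4 + ((-3 + 8)*((u + 8) + (p - 14)*(u + u)))/4 = 9/4 + (5*((8 + u) + (-14 + p)*(2*u)))/4 = 9/4 + (5*((8 + u) + 2*u*(-14 + p)))/4 = 9/4 + (5*(8 + u + 2*u*(-14 + p)))/4 = 9/4 + (40 + 5*u + 10*u*(-14 + p))/4 = 9/4 + (10 + 5*u/4 + 5*u*(-14 + p)/2) = 49/4 + 5*u/4 + 5*u*(-14 + p)/2)
1/G(-15, -3*(6 + 2)) = 1/(49/4 - (-405)*(6 + 2)/4 + (5/2)*(-15)*(-3*(6 + 2))) = 1/(49/4 - (-405)*8/4 + (5/2)*(-15)*(-3*8)) = 1/(49/4 - 135/4*(-24) + (5/2)*(-15)*(-24)) = 1/(49/4 + 810 + 900) = 1/(6889/4) = 4/6889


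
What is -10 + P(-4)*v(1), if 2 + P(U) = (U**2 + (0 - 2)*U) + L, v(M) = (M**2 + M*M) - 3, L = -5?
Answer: -27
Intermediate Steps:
v(M) = -3 + 2*M**2 (v(M) = (M**2 + M**2) - 3 = 2*M**2 - 3 = -3 + 2*M**2)
P(U) = -7 + U**2 - 2*U (P(U) = -2 + ((U**2 + (0 - 2)*U) - 5) = -2 + ((U**2 - 2*U) - 5) = -2 + (-5 + U**2 - 2*U) = -7 + U**2 - 2*U)
-10 + P(-4)*v(1) = -10 + (-7 + (-4)**2 - 2*(-4))*(-3 + 2*1**2) = -10 + (-7 + 16 + 8)*(-3 + 2*1) = -10 + 17*(-3 + 2) = -10 + 17*(-1) = -10 - 17 = -27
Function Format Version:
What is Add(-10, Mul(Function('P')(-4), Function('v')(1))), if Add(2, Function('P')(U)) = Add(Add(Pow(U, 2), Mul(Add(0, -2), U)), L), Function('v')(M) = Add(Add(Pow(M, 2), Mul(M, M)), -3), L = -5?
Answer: -27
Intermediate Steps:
Function('v')(M) = Add(-3, Mul(2, Pow(M, 2))) (Function('v')(M) = Add(Add(Pow(M, 2), Pow(M, 2)), -3) = Add(Mul(2, Pow(M, 2)), -3) = Add(-3, Mul(2, Pow(M, 2))))
Function('P')(U) = Add(-7, Pow(U, 2), Mul(-2, U)) (Function('P')(U) = Add(-2, Add(Add(Pow(U, 2), Mul(Add(0, -2), U)), -5)) = Add(-2, Add(Add(Pow(U, 2), Mul(-2, U)), -5)) = Add(-2, Add(-5, Pow(U, 2), Mul(-2, U))) = Add(-7, Pow(U, 2), Mul(-2, U)))
Add(-10, Mul(Function('P')(-4), Function('v')(1))) = Add(-10, Mul(Add(-7, Pow(-4, 2), Mul(-2, -4)), Add(-3, Mul(2, Pow(1, 2))))) = Add(-10, Mul(Add(-7, 16, 8), Add(-3, Mul(2, 1)))) = Add(-10, Mul(17, Add(-3, 2))) = Add(-10, Mul(17, -1)) = Add(-10, -17) = -27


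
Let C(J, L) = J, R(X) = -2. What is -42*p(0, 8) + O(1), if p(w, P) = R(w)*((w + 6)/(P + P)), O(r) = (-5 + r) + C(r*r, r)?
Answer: 57/2 ≈ 28.500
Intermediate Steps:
O(r) = -5 + r + r² (O(r) = (-5 + r) + r*r = (-5 + r) + r² = -5 + r + r²)
p(w, P) = -(6 + w)/P (p(w, P) = -2*(w + 6)/(P + P) = -2*(6 + w)/(2*P) = -2*(6 + w)*1/(2*P) = -(6 + w)/P)
-42*p(0, 8) + O(1) = -42*(-6 - 1*0)/8 + (-5 + 1 + 1²) = -21*(-6 + 0)/4 + (-5 + 1 + 1) = -21*(-6)/4 - 3 = -42*(-¾) - 3 = 63/2 - 3 = 57/2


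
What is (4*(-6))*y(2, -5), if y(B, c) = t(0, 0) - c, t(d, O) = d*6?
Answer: -120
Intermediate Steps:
t(d, O) = 6*d
y(B, c) = -c (y(B, c) = 6*0 - c = 0 - c = -c)
(4*(-6))*y(2, -5) = (4*(-6))*(-1*(-5)) = -24*5 = -120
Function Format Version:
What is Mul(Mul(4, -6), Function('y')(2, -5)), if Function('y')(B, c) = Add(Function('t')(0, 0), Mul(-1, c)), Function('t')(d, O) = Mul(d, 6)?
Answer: -120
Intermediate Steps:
Function('t')(d, O) = Mul(6, d)
Function('y')(B, c) = Mul(-1, c) (Function('y')(B, c) = Add(Mul(6, 0), Mul(-1, c)) = Add(0, Mul(-1, c)) = Mul(-1, c))
Mul(Mul(4, -6), Function('y')(2, -5)) = Mul(Mul(4, -6), Mul(-1, -5)) = Mul(-24, 5) = -120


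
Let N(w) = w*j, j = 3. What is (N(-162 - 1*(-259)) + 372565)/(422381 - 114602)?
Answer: 372856/307779 ≈ 1.2114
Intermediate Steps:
N(w) = 3*w (N(w) = w*3 = 3*w)
(N(-162 - 1*(-259)) + 372565)/(422381 - 114602) = (3*(-162 - 1*(-259)) + 372565)/(422381 - 114602) = (3*(-162 + 259) + 372565)/307779 = (3*97 + 372565)*(1/307779) = (291 + 372565)*(1/307779) = 372856*(1/307779) = 372856/307779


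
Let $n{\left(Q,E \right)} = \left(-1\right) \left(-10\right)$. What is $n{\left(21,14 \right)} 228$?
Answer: $2280$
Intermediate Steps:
$n{\left(Q,E \right)} = 10$
$n{\left(21,14 \right)} 228 = 10 \cdot 228 = 2280$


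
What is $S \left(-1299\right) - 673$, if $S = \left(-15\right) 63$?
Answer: $1226882$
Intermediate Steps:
$S = -945$
$S \left(-1299\right) - 673 = \left(-945\right) \left(-1299\right) - 673 = 1227555 - 673 = 1226882$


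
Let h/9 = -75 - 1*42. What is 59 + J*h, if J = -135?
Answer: 142214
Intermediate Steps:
h = -1053 (h = 9*(-75 - 1*42) = 9*(-75 - 42) = 9*(-117) = -1053)
59 + J*h = 59 - 135*(-1053) = 59 + 142155 = 142214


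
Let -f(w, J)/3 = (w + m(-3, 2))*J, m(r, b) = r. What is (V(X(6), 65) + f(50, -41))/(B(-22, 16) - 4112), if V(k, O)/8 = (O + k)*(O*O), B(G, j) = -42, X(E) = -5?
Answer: -2033781/4154 ≈ -489.60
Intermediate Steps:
V(k, O) = 8*O**2*(O + k) (V(k, O) = 8*((O + k)*(O*O)) = 8*((O + k)*O**2) = 8*(O**2*(O + k)) = 8*O**2*(O + k))
f(w, J) = -3*J*(-3 + w) (f(w, J) = -3*(w - 3)*J = -3*(-3 + w)*J = -3*J*(-3 + w))
(V(X(6), 65) + f(50, -41))/(B(-22, 16) - 4112) = (8*65**2*(65 - 5) + 3*(-41)*(3 - 1*50))/(-42 - 4112) = (8*4225*60 + 3*(-41)*(3 - 50))/(-4154) = (2028000 + 3*(-41)*(-47))*(-1/4154) = (2028000 + 5781)*(-1/4154) = 2033781*(-1/4154) = -2033781/4154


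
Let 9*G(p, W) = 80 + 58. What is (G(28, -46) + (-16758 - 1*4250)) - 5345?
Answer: -79013/3 ≈ -26338.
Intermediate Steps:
G(p, W) = 46/3 (G(p, W) = (80 + 58)/9 = (⅑)*138 = 46/3)
(G(28, -46) + (-16758 - 1*4250)) - 5345 = (46/3 + (-16758 - 1*4250)) - 5345 = (46/3 + (-16758 - 4250)) - 5345 = (46/3 - 21008) - 5345 = -62978/3 - 5345 = -79013/3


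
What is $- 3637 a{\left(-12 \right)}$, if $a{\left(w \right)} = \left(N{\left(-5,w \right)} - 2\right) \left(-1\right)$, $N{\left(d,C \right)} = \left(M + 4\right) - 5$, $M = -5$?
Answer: $-29096$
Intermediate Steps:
$N{\left(d,C \right)} = -6$ ($N{\left(d,C \right)} = \left(-5 + 4\right) - 5 = -1 - 5 = -6$)
$a{\left(w \right)} = 8$ ($a{\left(w \right)} = \left(-6 - 2\right) \left(-1\right) = \left(-8\right) \left(-1\right) = 8$)
$- 3637 a{\left(-12 \right)} = \left(-3637\right) 8 = -29096$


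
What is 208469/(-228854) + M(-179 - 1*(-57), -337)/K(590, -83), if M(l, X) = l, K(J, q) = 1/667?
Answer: -18622973865/228854 ≈ -81375.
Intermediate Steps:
K(J, q) = 1/667
208469/(-228854) + M(-179 - 1*(-57), -337)/K(590, -83) = 208469/(-228854) + (-179 - 1*(-57))/(1/667) = 208469*(-1/228854) + (-179 + 57)*667 = -208469/228854 - 122*667 = -208469/228854 - 81374 = -18622973865/228854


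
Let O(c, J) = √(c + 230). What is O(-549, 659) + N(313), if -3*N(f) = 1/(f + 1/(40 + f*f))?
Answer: -98009/92030454 + I*√319 ≈ -0.001065 + 17.861*I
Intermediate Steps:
N(f) = -1/(3*(f + 1/(40 + f²))) (N(f) = -1/(3*(f + 1/(40 + f*f))) = -1/(3*(f + 1/(40 + f²))))
O(c, J) = √(230 + c)
O(-549, 659) + N(313) = √(230 - 549) + (-40 - 1*313²)/(3*(1 + 313³ + 40*313)) = √(-319) + (-40 - 1*97969)/(3*(1 + 30664297 + 12520)) = I*√319 + (⅓)*(-40 - 97969)/30676818 = I*√319 + (⅓)*(1/30676818)*(-98009) = I*√319 - 98009/92030454 = -98009/92030454 + I*√319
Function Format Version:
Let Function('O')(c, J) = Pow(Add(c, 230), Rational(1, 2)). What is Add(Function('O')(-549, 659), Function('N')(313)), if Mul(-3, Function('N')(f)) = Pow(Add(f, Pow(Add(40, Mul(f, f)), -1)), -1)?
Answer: Add(Rational(-98009, 92030454), Mul(I, Pow(319, Rational(1, 2)))) ≈ Add(-0.0010650, Mul(17.861, I))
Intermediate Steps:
Function('N')(f) = Mul(Rational(-1, 3), Pow(Add(f, Pow(Add(40, Pow(f, 2)), -1)), -1)) (Function('N')(f) = Mul(Rational(-1, 3), Pow(Add(f, Pow(Add(40, Mul(f, f)), -1)), -1)) = Mul(Rational(-1, 3), Pow(Add(f, Pow(Add(40, Pow(f, 2)), -1)), -1)))
Function('O')(c, J) = Pow(Add(230, c), Rational(1, 2))
Add(Function('O')(-549, 659), Function('N')(313)) = Add(Pow(Add(230, -549), Rational(1, 2)), Mul(Rational(1, 3), Pow(Add(1, Pow(313, 3), Mul(40, 313)), -1), Add(-40, Mul(-1, Pow(313, 2))))) = Add(Pow(-319, Rational(1, 2)), Mul(Rational(1, 3), Pow(Add(1, 30664297, 12520), -1), Add(-40, Mul(-1, 97969)))) = Add(Mul(I, Pow(319, Rational(1, 2))), Mul(Rational(1, 3), Pow(30676818, -1), Add(-40, -97969))) = Add(Mul(I, Pow(319, Rational(1, 2))), Mul(Rational(1, 3), Rational(1, 30676818), -98009)) = Add(Mul(I, Pow(319, Rational(1, 2))), Rational(-98009, 92030454)) = Add(Rational(-98009, 92030454), Mul(I, Pow(319, Rational(1, 2))))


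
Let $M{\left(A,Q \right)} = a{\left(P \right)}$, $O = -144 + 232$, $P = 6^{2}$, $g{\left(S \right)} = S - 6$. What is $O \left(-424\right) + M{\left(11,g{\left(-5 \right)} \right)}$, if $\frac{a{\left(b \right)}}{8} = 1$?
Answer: $-37304$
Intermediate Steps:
$g{\left(S \right)} = -6 + S$ ($g{\left(S \right)} = S - 6 = -6 + S$)
$P = 36$
$a{\left(b \right)} = 8$ ($a{\left(b \right)} = 8 \cdot 1 = 8$)
$O = 88$
$M{\left(A,Q \right)} = 8$
$O \left(-424\right) + M{\left(11,g{\left(-5 \right)} \right)} = 88 \left(-424\right) + 8 = -37312 + 8 = -37304$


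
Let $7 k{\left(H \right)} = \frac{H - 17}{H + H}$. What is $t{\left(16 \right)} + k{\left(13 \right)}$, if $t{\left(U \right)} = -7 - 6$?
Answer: $- \frac{1185}{91} \approx -13.022$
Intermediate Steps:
$t{\left(U \right)} = -13$
$k{\left(H \right)} = \frac{-17 + H}{14 H}$ ($k{\left(H \right)} = \frac{\left(H - 17\right) \frac{1}{H + H}}{7} = \frac{\left(-17 + H\right) \frac{1}{2 H}}{7} = \frac{\frac{1}{2} \frac{1}{H} \left(-17 + H\right)}{7} = \frac{-17 + H}{14 H}$)
$t{\left(16 \right)} + k{\left(13 \right)} = -13 + \frac{-17 + 13}{14 \cdot 13} = -13 + \frac{1}{14} \cdot \frac{1}{13} \left(-4\right) = -13 - \frac{2}{91} = - \frac{1185}{91}$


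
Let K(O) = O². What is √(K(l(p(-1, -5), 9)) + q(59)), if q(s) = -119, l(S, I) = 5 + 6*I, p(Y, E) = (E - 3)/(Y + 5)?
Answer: 41*√2 ≈ 57.983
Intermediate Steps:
p(Y, E) = (-3 + E)/(5 + Y)
√(K(l(p(-1, -5), 9)) + q(59)) = √((5 + 6*9)² - 119) = √((5 + 54)² - 119) = √(59² - 119) = √(3481 - 119) = √3362 = 41*√2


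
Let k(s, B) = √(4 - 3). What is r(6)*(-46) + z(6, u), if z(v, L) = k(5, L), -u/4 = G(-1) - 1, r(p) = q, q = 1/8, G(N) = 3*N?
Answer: -19/4 ≈ -4.7500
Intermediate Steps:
q = ⅛ ≈ 0.12500
r(p) = ⅛
u = 16 (u = -4*(3*(-1) - 1) = -4*(-3 - 1) = -4*(-4) = 16)
k(s, B) = 1 (k(s, B) = √1 = 1)
z(v, L) = 1
r(6)*(-46) + z(6, u) = (⅛)*(-46) + 1 = -23/4 + 1 = -19/4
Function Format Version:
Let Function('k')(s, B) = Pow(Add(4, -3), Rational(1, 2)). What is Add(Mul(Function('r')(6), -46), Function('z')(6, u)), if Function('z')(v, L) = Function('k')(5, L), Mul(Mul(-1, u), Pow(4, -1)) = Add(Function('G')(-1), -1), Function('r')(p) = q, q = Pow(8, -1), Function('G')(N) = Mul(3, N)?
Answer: Rational(-19, 4) ≈ -4.7500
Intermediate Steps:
q = Rational(1, 8) ≈ 0.12500
Function('r')(p) = Rational(1, 8)
u = 16 (u = Mul(-4, Add(Mul(3, -1), -1)) = Mul(-4, Add(-3, -1)) = Mul(-4, -4) = 16)
Function('k')(s, B) = 1 (Function('k')(s, B) = Pow(1, Rational(1, 2)) = 1)
Function('z')(v, L) = 1
Add(Mul(Function('r')(6), -46), Function('z')(6, u)) = Add(Mul(Rational(1, 8), -46), 1) = Add(Rational(-23, 4), 1) = Rational(-19, 4)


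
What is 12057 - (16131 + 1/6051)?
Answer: -24651775/6051 ≈ -4074.0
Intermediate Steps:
12057 - (16131 + 1/6051) = 12057 - 1*97608682/6051 = 12057 - 97608682/6051 = -24651775/6051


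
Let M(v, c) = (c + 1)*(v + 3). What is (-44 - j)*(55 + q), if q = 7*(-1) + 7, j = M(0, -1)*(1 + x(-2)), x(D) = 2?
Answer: -2420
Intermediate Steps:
M(v, c) = (1 + c)*(3 + v)
j = 0 (j = (3 + 0 + 3*(-1) - 1*0)*(1 + 2) = (3 + 0 - 3 + 0)*3 = 0*3 = 0)
q = 0 (q = -7 + 7 = 0)
(-44 - j)*(55 + q) = (-44 - 1*0)*(55 + 0) = (-44 + 0)*55 = -44*55 = -2420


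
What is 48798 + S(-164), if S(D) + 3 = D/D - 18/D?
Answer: 4001281/82 ≈ 48796.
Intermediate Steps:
S(D) = -2 - 18/D (S(D) = -3 + (D/D - 18/D) = -3 + (1 - 18/D) = -2 - 18/D)
48798 + S(-164) = 48798 + (-2 - 18/(-164)) = 48798 + (-2 - 18*(-1/164)) = 48798 + (-2 + 9/82) = 48798 - 155/82 = 4001281/82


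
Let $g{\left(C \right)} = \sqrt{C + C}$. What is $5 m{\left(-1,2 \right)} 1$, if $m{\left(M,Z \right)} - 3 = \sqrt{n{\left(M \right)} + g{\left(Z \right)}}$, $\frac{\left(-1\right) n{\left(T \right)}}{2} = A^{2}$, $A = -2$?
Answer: $15 + 5 i \sqrt{6} \approx 15.0 + 12.247 i$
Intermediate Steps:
$n{\left(T \right)} = -8$ ($n{\left(T \right)} = - 2 \left(-2\right)^{2} = \left(-2\right) 4 = -8$)
$g{\left(C \right)} = \sqrt{2} \sqrt{C}$ ($g{\left(C \right)} = \sqrt{2 C} = \sqrt{2} \sqrt{C}$)
$m{\left(M,Z \right)} = 3 + \sqrt{-8 + \sqrt{2} \sqrt{Z}}$
$5 m{\left(-1,2 \right)} 1 = 5 \left(3 + \sqrt{-8 + \sqrt{2} \sqrt{2}}\right) 1 = 5 \left(3 + \sqrt{-8 + 2}\right) 1 = 5 \left(3 + \sqrt{-6}\right) 1 = 5 \left(3 + i \sqrt{6}\right) 1 = \left(15 + 5 i \sqrt{6}\right) 1 = 15 + 5 i \sqrt{6}$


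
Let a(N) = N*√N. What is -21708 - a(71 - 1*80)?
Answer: -21708 + 27*I ≈ -21708.0 + 27.0*I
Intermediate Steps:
a(N) = N^(3/2)
-21708 - a(71 - 1*80) = -21708 - (71 - 1*80)^(3/2) = -21708 - (71 - 80)^(3/2) = -21708 - (-9)^(3/2) = -21708 - (-27)*I = -21708 + 27*I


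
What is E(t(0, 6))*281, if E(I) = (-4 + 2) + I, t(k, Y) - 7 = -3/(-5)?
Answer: 7868/5 ≈ 1573.6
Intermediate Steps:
t(k, Y) = 38/5 (t(k, Y) = 7 - 3/(-5) = 7 - 3*(-1/5) = 7 + 3/5 = 38/5)
E(I) = -2 + I
E(t(0, 6))*281 = (-2 + 38/5)*281 = (28/5)*281 = 7868/5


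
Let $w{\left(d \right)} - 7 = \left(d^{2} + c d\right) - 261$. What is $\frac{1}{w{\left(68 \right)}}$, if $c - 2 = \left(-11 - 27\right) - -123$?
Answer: $\frac{1}{10286} \approx 9.7219 \cdot 10^{-5}$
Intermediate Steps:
$c = 87$ ($c = 2 - -85 = 2 + \left(\left(-11 - 27\right) + 123\right) = 2 + \left(-38 + 123\right) = 2 + 85 = 87$)
$w{\left(d \right)} = -254 + d^{2} + 87 d$ ($w{\left(d \right)} = 7 - \left(261 - d^{2} - 87 d\right) = 7 + \left(-261 + d^{2} + 87 d\right) = -254 + d^{2} + 87 d$)
$\frac{1}{w{\left(68 \right)}} = \frac{1}{-254 + 68^{2} + 87 \cdot 68} = \frac{1}{-254 + 4624 + 5916} = \frac{1}{10286}$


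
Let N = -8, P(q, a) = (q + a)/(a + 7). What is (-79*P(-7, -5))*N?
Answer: -3792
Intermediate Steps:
P(q, a) = (a + q)/(7 + a)
(-79*P(-7, -5))*N = -79*(-5 - 7)/(7 - 5)*(-8) = -79*(-12)/2*(-8) = -79*(-6)*(-8) = 474*(-8) = -3792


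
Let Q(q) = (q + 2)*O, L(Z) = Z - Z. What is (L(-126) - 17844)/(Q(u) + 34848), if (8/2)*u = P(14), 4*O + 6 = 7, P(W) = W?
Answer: -142752/278795 ≈ -0.51203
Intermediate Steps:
O = 1/4 (O = -3/2 + (1/4)*7 = -3/2 + 7/4 = 1/4 ≈ 0.25000)
u = 7/2 (u = (1/4)*14 = 7/2 ≈ 3.5000)
L(Z) = 0
Q(q) = 1/2 + q/4 (Q(q) = (q + 2)*(1/4) = (2 + q)*(1/4) = 1/2 + q/4)
(L(-126) - 17844)/(Q(u) + 34848) = (0 - 17844)/((1/2 + (1/4)*(7/2)) + 34848) = -17844/((1/2 + 7/8) + 34848) = -17844/(11/8 + 34848) = -17844/278795/8 = -17844*8/278795 = -142752/278795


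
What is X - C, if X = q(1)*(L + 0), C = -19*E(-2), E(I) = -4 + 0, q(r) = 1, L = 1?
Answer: -75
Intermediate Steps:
E(I) = -4
C = 76 (C = -19*(-4) = 76)
X = 1 (X = 1*(1 + 0) = 1*1 = 1)
X - C = 1 - 1*76 = 1 - 76 = -75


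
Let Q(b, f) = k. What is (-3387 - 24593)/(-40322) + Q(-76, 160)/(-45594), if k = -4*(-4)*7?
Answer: 317801014/459610317 ≈ 0.69146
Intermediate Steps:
k = 112 (k = 16*7 = 112)
Q(b, f) = 112
(-3387 - 24593)/(-40322) + Q(-76, 160)/(-45594) = (-3387 - 24593)/(-40322) + 112/(-45594) = -27980*(-1/40322) + 112*(-1/45594) = 13990/20161 - 56/22797 = 317801014/459610317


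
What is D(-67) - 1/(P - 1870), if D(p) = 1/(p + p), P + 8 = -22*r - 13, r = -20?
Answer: -1317/194434 ≈ -0.0067735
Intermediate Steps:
P = 419 (P = -8 + (-22*(-20) - 13) = -8 + (440 - 13) = -8 + 427 = 419)
D(p) = 1/(2*p)
D(-67) - 1/(P - 1870) = (½)/(-67) - 1/(419 - 1870) = (½)*(-1/67) - 1/(-1451) = -1/134 - 1*(-1/1451) = -1/134 + 1/1451 = -1317/194434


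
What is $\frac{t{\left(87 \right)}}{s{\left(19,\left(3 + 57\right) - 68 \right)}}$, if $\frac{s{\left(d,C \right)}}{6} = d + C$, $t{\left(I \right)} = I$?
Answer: $\frac{29}{22} \approx 1.3182$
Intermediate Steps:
$s{\left(d,C \right)} = 6 C + 6 d$ ($s{\left(d,C \right)} = 6 \left(d + C\right) = 6 \left(C + d\right) = 6 C + 6 d$)
$\frac{t{\left(87 \right)}}{s{\left(19,\left(3 + 57\right) - 68 \right)}} = \frac{87}{6 \left(\left(3 + 57\right) - 68\right) + 6 \cdot 19} = \frac{87}{6 \left(60 - 68\right) + 114} = \frac{87}{6 \left(-8\right) + 114} = \frac{87}{-48 + 114} = \frac{87}{66} = 87 \cdot \frac{1}{66} = \frac{29}{22}$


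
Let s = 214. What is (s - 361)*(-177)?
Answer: 26019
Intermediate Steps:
(s - 361)*(-177) = (214 - 361)*(-177) = -147*(-177) = 26019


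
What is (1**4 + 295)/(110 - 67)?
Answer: 296/43 ≈ 6.8837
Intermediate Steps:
(1**4 + 295)/(110 - 67) = (1 + 295)/43 = 296*(1/43) = 296/43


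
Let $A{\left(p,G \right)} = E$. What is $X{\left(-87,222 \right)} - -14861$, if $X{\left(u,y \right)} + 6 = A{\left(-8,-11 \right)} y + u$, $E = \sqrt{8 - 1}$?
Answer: $14768 + 222 \sqrt{7} \approx 15355.0$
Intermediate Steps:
$E = \sqrt{7} \approx 2.6458$
$A{\left(p,G \right)} = \sqrt{7}$
$X{\left(u,y \right)} = -6 + u + y \sqrt{7}$ ($X{\left(u,y \right)} = -6 + \left(\sqrt{7} y + u\right) = -6 + \left(y \sqrt{7} + u\right) = -6 + \left(u + y \sqrt{7}\right) = -6 + u + y \sqrt{7}$)
$X{\left(-87,222 \right)} - -14861 = \left(-6 - 87 + 222 \sqrt{7}\right) - -14861 = \left(-93 + 222 \sqrt{7}\right) + 14861 = 14768 + 222 \sqrt{7}$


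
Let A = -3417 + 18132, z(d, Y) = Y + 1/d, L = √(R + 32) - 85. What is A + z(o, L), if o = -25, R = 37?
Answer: 365749/25 + √69 ≈ 14638.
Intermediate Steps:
L = -85 + √69 (L = √(37 + 32) - 85 = √69 - 85 = -85 + √69 ≈ -76.693)
A = 14715
A + z(o, L) = 14715 + ((-85 + √69) + 1/(-25)) = 14715 + ((-85 + √69) - 1/25) = 14715 + (-2126/25 + √69) = 365749/25 + √69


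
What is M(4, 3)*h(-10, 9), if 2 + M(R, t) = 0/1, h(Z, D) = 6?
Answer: -12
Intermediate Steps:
M(R, t) = -2 (M(R, t) = -2 + 0/1 = -2 + 0*1 = -2 + 0 = -2)
M(4, 3)*h(-10, 9) = -2*6 = -12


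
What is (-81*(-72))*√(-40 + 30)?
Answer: 5832*I*√10 ≈ 18442.0*I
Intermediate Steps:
(-81*(-72))*√(-40 + 30) = 5832*√(-10) = 5832*(I*√10) = 5832*I*√10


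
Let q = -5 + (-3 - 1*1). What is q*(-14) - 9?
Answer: 117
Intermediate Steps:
q = -9 (q = -5 + (-3 - 1) = -5 - 4 = -9)
q*(-14) - 9 = -9*(-14) - 9 = 126 - 9 = 117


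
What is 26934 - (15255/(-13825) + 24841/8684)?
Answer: 646677086359/24011260 ≈ 26932.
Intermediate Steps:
26934 - (15255/(-13825) + 24841/8684) = 26934 - (15255*(-1/13825) + 24841*(1/8684)) = 26934 - (-3051/2765 + 24841/8684) = 26934 - 1*42190481/24011260 = 26934 - 42190481/24011260 = 646677086359/24011260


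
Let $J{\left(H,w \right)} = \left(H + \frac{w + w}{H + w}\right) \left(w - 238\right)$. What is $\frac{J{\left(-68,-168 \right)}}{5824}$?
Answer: $\frac{14239}{3068} \approx 4.6411$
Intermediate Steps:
$J{\left(H,w \right)} = \left(-238 + w\right) \left(H + \frac{2 w}{H + w}\right)$ ($J{\left(H,w \right)} = \left(H + \frac{2 w}{H + w}\right) \left(-238 + w\right) = \left(-238 + w\right) \left(H + \frac{2 w}{H + w}\right)$)
$\frac{J{\left(-68,-168 \right)}}{5824} = \frac{\frac{1}{-68 - 168} \left(\left(-476\right) \left(-168\right) - 238 \left(-68\right)^{2} + 2 \left(-168\right)^{2} - 68 \left(-168\right)^{2} - 168 \left(-68\right)^{2} - \left(-16184\right) \left(-168\right)\right)}{5824} = \frac{79968 - 1100512 + 2 \cdot 28224 - 1919232 - 776832 - 2718912}{-236} \cdot \frac{1}{5824} = - \frac{79968 - 1100512 + 56448 - 1919232 - 776832 - 2718912}{236} \cdot \frac{1}{5824} = \left(- \frac{1}{236}\right) \left(-6379072\right) \frac{1}{5824} = \frac{1594768}{59} \cdot \frac{1}{5824} = \frac{14239}{3068}$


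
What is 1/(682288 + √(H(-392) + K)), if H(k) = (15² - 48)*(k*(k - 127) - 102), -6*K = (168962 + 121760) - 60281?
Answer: 4093728/2792885766653 - √1294338066/2792885766653 ≈ 1.4529e-6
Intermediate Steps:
K = -230441/6 (K = -((168962 + 121760) - 60281)/6 = -(290722 - 60281)/6 = -⅙*230441 = -230441/6 ≈ -38407.)
H(k) = -18054 + 177*k*(-127 + k) (H(k) = (225 - 48)*(k*(-127 + k) - 102) = 177*(-102 + k*(-127 + k)) = -18054 + 177*k*(-127 + k))
1/(682288 + √(H(-392) + K)) = 1/(682288 + √((-18054 - 22479*(-392) + 177*(-392)²) - 230441/6)) = 1/(682288 + √((-18054 + 8811768 + 177*153664) - 230441/6)) = 1/(682288 + √((-18054 + 8811768 + 27198528) - 230441/6)) = 1/(682288 + √(35992242 - 230441/6)) = 1/(682288 + √(215723011/6)) = 1/(682288 + √1294338066/6)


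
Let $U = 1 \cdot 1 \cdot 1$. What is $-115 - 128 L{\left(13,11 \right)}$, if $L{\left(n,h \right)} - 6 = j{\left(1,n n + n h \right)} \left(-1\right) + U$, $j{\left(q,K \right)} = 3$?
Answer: $-627$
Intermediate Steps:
$U = 1$ ($U = 1 \cdot 1 = 1$)
$L{\left(n,h \right)} = 4$ ($L{\left(n,h \right)} = 6 + \left(3 \left(-1\right) + 1\right) = 6 + \left(-3 + 1\right) = 6 - 2 = 4$)
$-115 - 128 L{\left(13,11 \right)} = -115 - 512 = -627$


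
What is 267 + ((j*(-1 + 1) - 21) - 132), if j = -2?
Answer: 114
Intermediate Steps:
267 + ((j*(-1 + 1) - 21) - 132) = 267 + ((-2*(-1 + 1) - 21) - 132) = 267 + ((-2*0 - 21) - 132) = 267 + ((0 - 21) - 132) = 267 + (-21 - 132) = 267 - 153 = 114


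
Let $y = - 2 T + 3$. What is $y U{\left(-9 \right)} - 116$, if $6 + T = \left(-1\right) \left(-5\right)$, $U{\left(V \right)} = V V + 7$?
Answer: $324$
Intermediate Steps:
$U{\left(V \right)} = 7 + V^{2}$ ($U{\left(V \right)} = V^{2} + 7 = 7 + V^{2}$)
$T = -1$ ($T = -6 - -5 = -6 + 5 = -1$)
$y = 5$ ($y = \left(-2\right) \left(-1\right) + 3 = 2 + 3 = 5$)
$y U{\left(-9 \right)} - 116 = 5 \left(7 + \left(-9\right)^{2}\right) - 116 = 5 \left(7 + 81\right) - 116 = 5 \cdot 88 - 116 = 440 - 116 = 324$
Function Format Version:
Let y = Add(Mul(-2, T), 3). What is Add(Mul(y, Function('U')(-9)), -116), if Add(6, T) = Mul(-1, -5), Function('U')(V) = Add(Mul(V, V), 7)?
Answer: 324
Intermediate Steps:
Function('U')(V) = Add(7, Pow(V, 2)) (Function('U')(V) = Add(Pow(V, 2), 7) = Add(7, Pow(V, 2)))
T = -1 (T = Add(-6, Mul(-1, -5)) = Add(-6, 5) = -1)
y = 5 (y = Add(Mul(-2, -1), 3) = Add(2, 3) = 5)
Add(Mul(y, Function('U')(-9)), -116) = Add(Mul(5, Add(7, Pow(-9, 2))), -116) = Add(Mul(5, Add(7, 81)), -116) = Add(Mul(5, 88), -116) = Add(440, -116) = 324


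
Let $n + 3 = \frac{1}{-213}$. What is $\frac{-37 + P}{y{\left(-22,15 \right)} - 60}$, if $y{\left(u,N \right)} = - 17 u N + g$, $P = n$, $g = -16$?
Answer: $- \frac{8521}{1178742} \approx -0.0072289$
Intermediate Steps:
$n = - \frac{640}{213}$ ($n = -3 + \frac{1}{-213} = -3 - \frac{1}{213} = - \frac{640}{213} \approx -3.0047$)
$P = - \frac{640}{213} \approx -3.0047$
$y{\left(u,N \right)} = -16 - 17 N u$ ($y{\left(u,N \right)} = - 17 u N - 16 = - 17 N u - 16 = -16 - 17 N u$)
$\frac{-37 + P}{y{\left(-22,15 \right)} - 60} = \frac{-37 - \frac{640}{213}}{\left(-16 - 255 \left(-22\right)\right) - 60} = - \frac{8521}{213 \left(\left(-16 + 5610\right) - 60\right)} = - \frac{8521}{213 \left(5594 - 60\right)} = - \frac{8521}{213 \cdot 5534} = \left(- \frac{8521}{213}\right) \frac{1}{5534} = - \frac{8521}{1178742}$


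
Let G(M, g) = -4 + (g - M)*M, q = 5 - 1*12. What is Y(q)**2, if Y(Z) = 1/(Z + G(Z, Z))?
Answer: 1/121 ≈ 0.0082645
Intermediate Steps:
q = -7 (q = 5 - 12 = -7)
G(M, g) = -4 + M*(g - M)
Y(Z) = 1/(-4 + Z) (Y(Z) = 1/(Z + (-4 - Z**2 + Z*Z)) = 1/(Z + (-4 - Z**2 + Z**2)) = 1/(Z - 4) = 1/(-4 + Z))
Y(q)**2 = (1/(-4 - 7))**2 = (1/(-11))**2 = (-1/11)**2 = 1/121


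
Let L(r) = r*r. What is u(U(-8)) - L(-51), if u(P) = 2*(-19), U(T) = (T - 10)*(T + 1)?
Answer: -2639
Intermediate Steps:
U(T) = (1 + T)*(-10 + T) (U(T) = (-10 + T)*(1 + T) = (1 + T)*(-10 + T))
u(P) = -38
L(r) = r²
u(U(-8)) - L(-51) = -38 - 1*(-51)² = -38 - 1*2601 = -38 - 2601 = -2639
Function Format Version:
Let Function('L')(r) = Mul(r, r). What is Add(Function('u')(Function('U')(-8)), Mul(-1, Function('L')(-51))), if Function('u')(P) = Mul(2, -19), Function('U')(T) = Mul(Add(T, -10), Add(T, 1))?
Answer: -2639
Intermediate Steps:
Function('U')(T) = Mul(Add(1, T), Add(-10, T)) (Function('U')(T) = Mul(Add(-10, T), Add(1, T)) = Mul(Add(1, T), Add(-10, T)))
Function('u')(P) = -38
Function('L')(r) = Pow(r, 2)
Add(Function('u')(Function('U')(-8)), Mul(-1, Function('L')(-51))) = Add(-38, Mul(-1, Pow(-51, 2))) = Add(-38, Mul(-1, 2601)) = Add(-38, -2601) = -2639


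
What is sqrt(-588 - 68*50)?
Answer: 2*I*sqrt(997) ≈ 63.151*I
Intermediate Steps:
sqrt(-588 - 68*50) = sqrt(-588 - 3400) = sqrt(-3988) = 2*I*sqrt(997)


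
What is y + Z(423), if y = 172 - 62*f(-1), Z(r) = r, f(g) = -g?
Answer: 533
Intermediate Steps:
y = 110 (y = 172 - (-62)*(-1) = 172 - 62*1 = 172 - 62 = 110)
y + Z(423) = 110 + 423 = 533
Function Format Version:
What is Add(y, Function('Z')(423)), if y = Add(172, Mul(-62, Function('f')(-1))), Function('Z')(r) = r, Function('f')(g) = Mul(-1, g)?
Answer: 533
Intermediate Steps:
y = 110 (y = Add(172, Mul(-62, Mul(-1, -1))) = Add(172, Mul(-62, 1)) = Add(172, -62) = 110)
Add(y, Function('Z')(423)) = Add(110, 423) = 533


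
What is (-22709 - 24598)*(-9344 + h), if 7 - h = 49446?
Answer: 2780847381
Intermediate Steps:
h = -49439 (h = 7 - 1*49446 = 7 - 49446 = -49439)
(-22709 - 24598)*(-9344 + h) = (-22709 - 24598)*(-9344 - 49439) = -47307*(-58783) = 2780847381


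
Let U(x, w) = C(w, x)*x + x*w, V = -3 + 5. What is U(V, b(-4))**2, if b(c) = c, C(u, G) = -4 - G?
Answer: 400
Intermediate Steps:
V = 2
U(x, w) = w*x + x*(-4 - x) (U(x, w) = (-4 - x)*x + x*w = x*(-4 - x) + w*x = w*x + x*(-4 - x))
U(V, b(-4))**2 = (2*(-4 - 4 - 1*2))**2 = (2*(-4 - 4 - 2))**2 = (2*(-10))**2 = (-20)**2 = 400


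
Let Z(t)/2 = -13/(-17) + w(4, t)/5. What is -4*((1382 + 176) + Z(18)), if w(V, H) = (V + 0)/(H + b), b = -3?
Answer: -7954144/1275 ≈ -6238.5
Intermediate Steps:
w(V, H) = V/(-3 + H) (w(V, H) = (V + 0)/(H - 3) = V/(-3 + H))
Z(t) = 26/17 + 8/(5*(-3 + t)) (Z(t) = 2*(-13/(-17) + (4/(-3 + t))/5) = 2*(-13*(-1/17) + (4/(-3 + t))*(⅕)) = 2*(13/17 + 4/(5*(-3 + t))) = 26/17 + 8/(5*(-3 + t)))
-4*((1382 + 176) + Z(18)) = -4*((1382 + 176) + 2*(-127 + 65*18)/(85*(-3 + 18))) = -4*(1558 + (2/85)*(-127 + 1170)/15) = -4*(1558 + (2/85)*(1/15)*1043) = -4*(1558 + 2086/1275) = -4*1988536/1275 = -7954144/1275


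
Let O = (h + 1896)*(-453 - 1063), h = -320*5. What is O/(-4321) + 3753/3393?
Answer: 5895701/56173 ≈ 104.96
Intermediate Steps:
h = -1600
O = -448736 (O = (-1600 + 1896)*(-453 - 1063) = 296*(-1516) = -448736)
O/(-4321) + 3753/3393 = -448736/(-4321) + 3753/3393 = -448736*(-1/4321) + 3753*(1/3393) = 448736/4321 + 417/377 = 5895701/56173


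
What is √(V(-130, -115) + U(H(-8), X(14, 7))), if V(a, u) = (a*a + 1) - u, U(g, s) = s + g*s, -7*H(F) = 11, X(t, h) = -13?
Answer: 62*√217/7 ≈ 130.47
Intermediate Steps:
H(F) = -11/7 (H(F) = -⅐*11 = -11/7)
V(a, u) = 1 + a² - u (V(a, u) = (a² + 1) - u = (1 + a²) - u = 1 + a² - u)
√(V(-130, -115) + U(H(-8), X(14, 7))) = √((1 + (-130)² - 1*(-115)) - 13*(1 - 11/7)) = √((1 + 16900 + 115) - 13*(-4/7)) = √(17016 + 52/7) = √(119164/7) = 62*√217/7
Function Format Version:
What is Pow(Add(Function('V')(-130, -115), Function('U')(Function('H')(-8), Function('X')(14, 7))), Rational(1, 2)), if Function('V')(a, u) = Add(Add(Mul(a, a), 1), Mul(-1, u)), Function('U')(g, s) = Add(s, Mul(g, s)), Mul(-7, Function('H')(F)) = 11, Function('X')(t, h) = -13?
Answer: Mul(Rational(62, 7), Pow(217, Rational(1, 2))) ≈ 130.47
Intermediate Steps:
Function('H')(F) = Rational(-11, 7) (Function('H')(F) = Mul(Rational(-1, 7), 11) = Rational(-11, 7))
Function('V')(a, u) = Add(1, Pow(a, 2), Mul(-1, u)) (Function('V')(a, u) = Add(Add(Pow(a, 2), 1), Mul(-1, u)) = Add(Add(1, Pow(a, 2)), Mul(-1, u)) = Add(1, Pow(a, 2), Mul(-1, u)))
Pow(Add(Function('V')(-130, -115), Function('U')(Function('H')(-8), Function('X')(14, 7))), Rational(1, 2)) = Pow(Add(Add(1, Pow(-130, 2), Mul(-1, -115)), Mul(-13, Add(1, Rational(-11, 7)))), Rational(1, 2)) = Pow(Add(Add(1, 16900, 115), Mul(-13, Rational(-4, 7))), Rational(1, 2)) = Pow(Add(17016, Rational(52, 7)), Rational(1, 2)) = Pow(Rational(119164, 7), Rational(1, 2)) = Mul(Rational(62, 7), Pow(217, Rational(1, 2)))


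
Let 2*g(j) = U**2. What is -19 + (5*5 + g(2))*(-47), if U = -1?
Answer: -2435/2 ≈ -1217.5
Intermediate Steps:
g(j) = 1/2 (g(j) = (1/2)*(-1)**2 = (1/2)*1 = 1/2)
-19 + (5*5 + g(2))*(-47) = -19 + (5*5 + 1/2)*(-47) = -19 + (25 + 1/2)*(-47) = -19 + (51/2)*(-47) = -19 - 2397/2 = -2435/2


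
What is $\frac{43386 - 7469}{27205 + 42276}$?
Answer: $\frac{35917}{69481} \approx 0.51693$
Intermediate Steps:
$\frac{43386 - 7469}{27205 + 42276} = \frac{35917}{69481}$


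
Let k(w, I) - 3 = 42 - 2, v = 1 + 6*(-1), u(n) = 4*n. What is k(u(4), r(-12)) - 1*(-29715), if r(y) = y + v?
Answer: 29758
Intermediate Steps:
v = -5 (v = 1 - 6 = -5)
r(y) = -5 + y (r(y) = y - 5 = -5 + y)
k(w, I) = 43 (k(w, I) = 3 + (42 - 2) = 3 + 40 = 43)
k(u(4), r(-12)) - 1*(-29715) = 43 - 1*(-29715) = 43 + 29715 = 29758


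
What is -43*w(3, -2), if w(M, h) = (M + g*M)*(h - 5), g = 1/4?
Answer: 4515/4 ≈ 1128.8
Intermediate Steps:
g = 1/4 ≈ 0.25000
w(M, h) = 5*M*(-5 + h)/4 (w(M, h) = (M + M/4)*(h - 5) = (5*M/4)*(-5 + h) = 5*M*(-5 + h)/4)
-43*w(3, -2) = -215*3*(-5 - 2)/4 = -215*3*(-7)/4 = -43*(-105/4) = 4515/4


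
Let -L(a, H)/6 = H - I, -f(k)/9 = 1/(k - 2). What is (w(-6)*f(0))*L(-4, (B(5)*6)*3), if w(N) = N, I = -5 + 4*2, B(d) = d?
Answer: 14094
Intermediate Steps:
f(k) = -9/(-2 + k) (f(k) = -9/(k - 2) = -9/(-2 + k))
I = 3 (I = -5 + 8 = 3)
L(a, H) = 18 - 6*H (L(a, H) = -6*(H - 1*3) = -6*(H - 3) = -6*(-3 + H) = 18 - 6*H)
(w(-6)*f(0))*L(-4, (B(5)*6)*3) = (-(-54)/(-2 + 0))*(18 - 6*5*6*3) = (-(-54)/(-2))*(18 - 180*3) = (-(-54)*(-1)/2)*(18 - 6*90) = (-6*9/2)*(18 - 540) = -27*(-522) = 14094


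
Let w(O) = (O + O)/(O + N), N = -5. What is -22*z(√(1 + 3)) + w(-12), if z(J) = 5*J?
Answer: -3716/17 ≈ -218.59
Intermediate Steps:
w(O) = 2*O/(-5 + O) (w(O) = (O + O)/(O - 5) = (2*O)/(-5 + O) = 2*O/(-5 + O))
-22*z(√(1 + 3)) + w(-12) = -110*√(1 + 3) + 2*(-12)/(-5 - 12) = -110*√4 + 2*(-12)/(-17) = -110*2 + 2*(-12)*(-1/17) = -22*10 + 24/17 = -220 + 24/17 = -3716/17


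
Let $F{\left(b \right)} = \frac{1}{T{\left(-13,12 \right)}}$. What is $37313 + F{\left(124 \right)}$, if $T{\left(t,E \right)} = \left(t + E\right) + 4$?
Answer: $\frac{111940}{3} \approx 37313.0$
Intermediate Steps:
$T{\left(t,E \right)} = 4 + E + t$ ($T{\left(t,E \right)} = \left(E + t\right) + 4 = 4 + E + t$)
$F{\left(b \right)} = \frac{1}{3}$ ($F{\left(b \right)} = \frac{1}{4 + 12 - 13} = \frac{1}{3}$)
$37313 + F{\left(124 \right)} = 37313 + \frac{1}{3} = \frac{111940}{3}$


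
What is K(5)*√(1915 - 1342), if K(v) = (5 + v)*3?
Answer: 30*√573 ≈ 718.12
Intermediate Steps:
K(v) = 15 + 3*v
K(5)*√(1915 - 1342) = (15 + 3*5)*√(1915 - 1342) = (15 + 15)*√573 = 30*√573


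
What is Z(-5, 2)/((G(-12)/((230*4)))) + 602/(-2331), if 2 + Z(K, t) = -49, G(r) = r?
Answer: 1301944/333 ≈ 3909.7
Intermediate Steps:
Z(K, t) = -51 (Z(K, t) = -2 - 49 = -51)
Z(-5, 2)/((G(-12)/((230*4)))) + 602/(-2331) = -51/((-12/(230*4))) + 602/(-2331) = -51/((-12/920)) + 602*(-1/2331) = -51/((-12*1/920)) - 86/333 = -51/(-3/230) - 86/333 = -51*(-230/3) - 86/333 = 3910 - 86/333 = 1301944/333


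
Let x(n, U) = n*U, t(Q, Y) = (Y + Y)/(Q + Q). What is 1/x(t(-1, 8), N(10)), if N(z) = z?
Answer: -1/80 ≈ -0.012500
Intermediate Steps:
t(Q, Y) = Y/Q (t(Q, Y) = (2*Y)/((2*Q)) = (2*Y)*(1/(2*Q)) = Y/Q)
x(n, U) = U*n
1/x(t(-1, 8), N(10)) = 1/(10*(8/(-1))) = 1/(10*(8*(-1))) = 1/(10*(-8)) = 1/(-80) = -1/80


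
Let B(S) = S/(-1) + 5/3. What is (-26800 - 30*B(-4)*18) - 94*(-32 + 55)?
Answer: -32022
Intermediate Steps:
B(S) = 5/3 - S (B(S) = S*(-1) + 5*(1/3) = -S + 5/3 = 5/3 - S)
(-26800 - 30*B(-4)*18) - 94*(-32 + 55) = (-26800 - 30*(5/3 - 1*(-4))*18) - 94*(-32 + 55) = (-26800 - 30*(5/3 + 4)*18) - 94*23 = (-26800 - 30*17/3*18) - 2162 = (-26800 - 170*18) - 2162 = (-26800 - 3060) - 2162 = -29860 - 2162 = -32022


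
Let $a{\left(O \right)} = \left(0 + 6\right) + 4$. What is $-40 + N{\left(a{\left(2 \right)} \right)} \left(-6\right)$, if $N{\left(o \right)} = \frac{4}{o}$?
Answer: $- \frac{212}{5} \approx -42.4$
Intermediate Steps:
$a{\left(O \right)} = 10$ ($a{\left(O \right)} = 6 + 4 = 10$)
$-40 + N{\left(a{\left(2 \right)} \right)} \left(-6\right) = -40 + \frac{4}{10} \left(-6\right) = -40 + 4 \cdot \frac{1}{10} \left(-6\right) = -40 + \frac{2}{5} \left(-6\right) = -40 - \frac{12}{5} = - \frac{212}{5}$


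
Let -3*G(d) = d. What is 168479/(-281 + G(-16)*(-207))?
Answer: -168479/1385 ≈ -121.65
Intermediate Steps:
G(d) = -d/3
168479/(-281 + G(-16)*(-207)) = 168479/(-281 - ⅓*(-16)*(-207)) = 168479/(-281 + (16/3)*(-207)) = 168479/(-281 - 1104) = 168479/(-1385) = 168479*(-1/1385) = -168479/1385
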